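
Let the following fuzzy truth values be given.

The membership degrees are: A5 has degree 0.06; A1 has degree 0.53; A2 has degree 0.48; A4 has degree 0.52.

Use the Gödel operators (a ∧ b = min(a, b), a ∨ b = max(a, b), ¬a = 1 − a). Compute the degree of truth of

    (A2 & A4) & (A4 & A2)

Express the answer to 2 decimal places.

A2 & A4 = min(a, b) on (0.48, 0.52) = 0.48
A4 & A2 = min(a, b) on (0.52, 0.48) = 0.48
(A2 & A4) & (A4 & A2) = min(a, b) on (0.48, 0.48) = 0.48

0.48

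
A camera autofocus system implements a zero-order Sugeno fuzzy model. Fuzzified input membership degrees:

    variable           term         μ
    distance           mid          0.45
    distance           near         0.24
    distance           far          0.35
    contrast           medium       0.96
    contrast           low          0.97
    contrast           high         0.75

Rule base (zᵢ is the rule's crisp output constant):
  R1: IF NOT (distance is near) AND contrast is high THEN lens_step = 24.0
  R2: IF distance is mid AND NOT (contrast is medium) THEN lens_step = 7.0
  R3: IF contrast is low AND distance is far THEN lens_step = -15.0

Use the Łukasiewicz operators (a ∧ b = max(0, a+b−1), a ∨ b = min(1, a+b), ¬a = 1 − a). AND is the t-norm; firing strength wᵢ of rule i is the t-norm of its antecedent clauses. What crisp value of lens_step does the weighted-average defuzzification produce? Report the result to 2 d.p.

R1 (z=24.0): ¬near=1−0.24=0.76, high=0.75; AND[max(0, a+b−1)] → w = 0.51
R2 (z=7.0): mid=0.45, ¬medium=1−0.96=0.04; AND[max(0, a+b−1)] → w = 0.00
R3 (z=-15.0): low=0.97, far=0.35; AND[max(0, a+b−1)] → w = 0.32
Weighted average = (0.51·24.0 + 0.00·7.0 + 0.32·-15.0) / (0.51 + 0.00 + 0.32)
  = 7.4400 / 0.8300 = 8.96

8.96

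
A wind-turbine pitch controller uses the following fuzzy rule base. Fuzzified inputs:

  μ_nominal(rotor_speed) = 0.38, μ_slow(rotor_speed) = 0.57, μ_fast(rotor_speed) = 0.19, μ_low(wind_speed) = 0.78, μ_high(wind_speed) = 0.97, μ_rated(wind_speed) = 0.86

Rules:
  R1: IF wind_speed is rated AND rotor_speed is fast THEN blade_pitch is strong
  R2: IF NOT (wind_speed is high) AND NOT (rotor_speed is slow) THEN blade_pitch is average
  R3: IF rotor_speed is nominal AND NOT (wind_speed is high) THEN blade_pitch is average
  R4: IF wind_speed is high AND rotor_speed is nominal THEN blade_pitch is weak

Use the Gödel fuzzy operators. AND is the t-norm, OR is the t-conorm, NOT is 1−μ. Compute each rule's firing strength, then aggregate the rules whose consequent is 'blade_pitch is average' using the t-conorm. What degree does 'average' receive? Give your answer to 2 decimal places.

R1: rated=0.86, fast=0.19; AND[min(a, b)] → w = 0.19
R2: ¬high=1−0.97=0.03, ¬slow=1−0.57=0.43; AND[min(a, b)] → w = 0.03
R3: nominal=0.38, ¬high=1−0.97=0.03; AND[min(a, b)] → w = 0.03
R4: high=0.97, nominal=0.38; AND[min(a, b)] → w = 0.38
Rules with consequent 'average': {R2, R3} → strengths 0.03, 0.03
Aggregate via t-conorm [max(a, b)]: 0.03

0.03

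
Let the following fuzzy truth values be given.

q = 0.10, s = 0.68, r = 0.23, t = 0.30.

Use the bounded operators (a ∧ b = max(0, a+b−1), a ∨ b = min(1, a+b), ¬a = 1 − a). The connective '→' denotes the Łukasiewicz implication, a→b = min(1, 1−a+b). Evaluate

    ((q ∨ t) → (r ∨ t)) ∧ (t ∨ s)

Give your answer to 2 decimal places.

q ∨ t = min(1, a+b) on (0.10, 0.30) = 0.40
r ∨ t = min(1, a+b) on (0.23, 0.30) = 0.53
(q ∨ t) → (r ∨ t)  [Łukasiewicz: min(1, 1−a+b)] with a=0.40, b=0.53 → 1.00
t ∨ s = min(1, a+b) on (0.30, 0.68) = 0.98
((q ∨ t) → (r ∨ t)) ∧ (t ∨ s) = max(0, a+b−1) on (1.00, 0.98) = 0.98

0.98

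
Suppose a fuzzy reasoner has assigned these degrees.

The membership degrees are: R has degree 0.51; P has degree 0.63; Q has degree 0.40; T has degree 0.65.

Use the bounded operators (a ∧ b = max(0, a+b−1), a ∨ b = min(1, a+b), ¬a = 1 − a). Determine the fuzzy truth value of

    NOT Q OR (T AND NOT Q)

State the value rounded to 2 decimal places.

0.85

NOT Q = 1 − 0.40 = 0.60
NOT Q = 1 − 0.40 = 0.60
T AND NOT Q = max(0, a+b−1) on (0.65, 0.60) = 0.25
NOT Q OR (T AND NOT Q) = min(1, a+b) on (0.60, 0.25) = 0.85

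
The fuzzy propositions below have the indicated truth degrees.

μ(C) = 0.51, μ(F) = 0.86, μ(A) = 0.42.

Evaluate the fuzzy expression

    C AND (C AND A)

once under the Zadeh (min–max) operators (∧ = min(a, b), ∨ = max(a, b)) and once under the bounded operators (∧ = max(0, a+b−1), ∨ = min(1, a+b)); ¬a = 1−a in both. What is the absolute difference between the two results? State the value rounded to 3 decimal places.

0.420

Under Zadeh (min–max):
  C AND A = min(a, b) on (0.51, 0.42) = 0.42
  C AND (C AND A) = min(a, b) on (0.51, 0.42) = 0.42
  → value = 0.4200
Under bounded:
  C AND A = max(0, a+b−1) on (0.51, 0.42) = 0.00
  C AND (C AND A) = max(0, a+b−1) on (0.51, 0.00) = 0.00
  → value = 0.0000
|0.4200 − 0.0000| = 0.420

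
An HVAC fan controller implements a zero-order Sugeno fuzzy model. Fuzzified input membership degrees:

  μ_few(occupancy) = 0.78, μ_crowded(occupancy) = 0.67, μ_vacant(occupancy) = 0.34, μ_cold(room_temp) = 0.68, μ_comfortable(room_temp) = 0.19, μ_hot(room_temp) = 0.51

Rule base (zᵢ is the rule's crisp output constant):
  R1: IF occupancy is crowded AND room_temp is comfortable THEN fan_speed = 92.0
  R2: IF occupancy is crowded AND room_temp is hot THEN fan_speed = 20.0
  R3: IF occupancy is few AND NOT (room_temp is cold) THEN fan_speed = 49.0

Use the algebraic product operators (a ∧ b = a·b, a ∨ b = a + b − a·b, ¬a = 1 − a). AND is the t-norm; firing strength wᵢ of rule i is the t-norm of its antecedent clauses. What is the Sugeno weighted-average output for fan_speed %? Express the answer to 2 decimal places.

R1 (z=92.0): crowded=0.67, comfortable=0.19; AND[a·b] → w = 0.1273
R2 (z=20.0): crowded=0.67, hot=0.51; AND[a·b] → w = 0.3417
R3 (z=49.0): few=0.78, ¬cold=1−0.68=0.32; AND[a·b] → w = 0.2496
Weighted average = (0.1273·92.0 + 0.3417·20.0 + 0.2496·49.0) / (0.1273 + 0.3417 + 0.2496)
  = 30.7760 / 0.7186 = 42.83

42.83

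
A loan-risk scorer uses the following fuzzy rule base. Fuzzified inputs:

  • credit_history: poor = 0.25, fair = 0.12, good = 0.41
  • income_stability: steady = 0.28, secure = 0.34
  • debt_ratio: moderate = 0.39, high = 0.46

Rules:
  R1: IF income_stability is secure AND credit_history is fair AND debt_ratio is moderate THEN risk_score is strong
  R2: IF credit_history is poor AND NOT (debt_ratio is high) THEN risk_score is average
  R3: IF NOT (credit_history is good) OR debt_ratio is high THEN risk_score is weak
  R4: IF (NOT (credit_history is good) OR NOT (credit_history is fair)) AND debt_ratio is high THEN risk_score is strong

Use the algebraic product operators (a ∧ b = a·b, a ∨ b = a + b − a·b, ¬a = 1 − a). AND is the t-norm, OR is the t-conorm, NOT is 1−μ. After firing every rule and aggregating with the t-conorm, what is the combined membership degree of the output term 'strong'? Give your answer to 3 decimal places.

R1: secure=0.34, fair=0.12, moderate=0.39; AND[a·b] → w = 0.0159
R2: poor=0.25, ¬high=1−0.46=0.54; AND[a·b] → w = 0.1350
R3: ¬good=1−0.41=0.59, high=0.46; OR[a + b − a·b] → w = 0.7786
R4: (¬good=1−0.41=0.59 OR ¬fair=1−0.12=0.88) = 0.9508; AND[a·b] with high=0.46 → w = 0.4374
Rules with consequent 'strong': {R1, R4} → strengths 0.0159, 0.4374
Aggregate via t-conorm [a + b − a·b]: 0.4463

0.446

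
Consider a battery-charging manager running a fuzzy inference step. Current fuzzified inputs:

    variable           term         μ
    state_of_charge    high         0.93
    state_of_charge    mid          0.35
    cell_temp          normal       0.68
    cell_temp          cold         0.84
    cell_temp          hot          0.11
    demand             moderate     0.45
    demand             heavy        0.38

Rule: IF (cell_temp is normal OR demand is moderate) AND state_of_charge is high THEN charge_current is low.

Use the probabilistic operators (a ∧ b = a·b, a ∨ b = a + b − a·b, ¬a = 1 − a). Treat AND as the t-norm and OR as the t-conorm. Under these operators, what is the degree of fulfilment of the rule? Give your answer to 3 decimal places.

firing strength: (normal=0.68 OR moderate=0.45) = 0.8240; AND[a·b] with high=0.93 → w = 0.7663

0.766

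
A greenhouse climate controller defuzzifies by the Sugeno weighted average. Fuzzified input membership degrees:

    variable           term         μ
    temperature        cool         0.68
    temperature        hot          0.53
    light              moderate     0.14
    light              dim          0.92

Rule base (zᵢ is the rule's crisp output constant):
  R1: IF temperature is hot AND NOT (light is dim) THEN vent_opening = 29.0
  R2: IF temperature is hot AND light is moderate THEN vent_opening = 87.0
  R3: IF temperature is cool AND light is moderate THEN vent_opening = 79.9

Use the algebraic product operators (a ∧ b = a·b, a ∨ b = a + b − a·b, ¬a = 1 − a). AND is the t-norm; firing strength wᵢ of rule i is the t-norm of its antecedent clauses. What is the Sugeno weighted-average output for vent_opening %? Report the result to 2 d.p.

72.20

R1 (z=29.0): hot=0.53, ¬dim=1−0.92=0.08; AND[a·b] → w = 0.0424
R2 (z=87.0): hot=0.53, moderate=0.14; AND[a·b] → w = 0.0742
R3 (z=79.9): cool=0.68, moderate=0.14; AND[a·b] → w = 0.0952
Weighted average = (0.0424·29.0 + 0.0742·87.0 + 0.0952·79.9) / (0.0424 + 0.0742 + 0.0952)
  = 15.2915 / 0.2118 = 72.20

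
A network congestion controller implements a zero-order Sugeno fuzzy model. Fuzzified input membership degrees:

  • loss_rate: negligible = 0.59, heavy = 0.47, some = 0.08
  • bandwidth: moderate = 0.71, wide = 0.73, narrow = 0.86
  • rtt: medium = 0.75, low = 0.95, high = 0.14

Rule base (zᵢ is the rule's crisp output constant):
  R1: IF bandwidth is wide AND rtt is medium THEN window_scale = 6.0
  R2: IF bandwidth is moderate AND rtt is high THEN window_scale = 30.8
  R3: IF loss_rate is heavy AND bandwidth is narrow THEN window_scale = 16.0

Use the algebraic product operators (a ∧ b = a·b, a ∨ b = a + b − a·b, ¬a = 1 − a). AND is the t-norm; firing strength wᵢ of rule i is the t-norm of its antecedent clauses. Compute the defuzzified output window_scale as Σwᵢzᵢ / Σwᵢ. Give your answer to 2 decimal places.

R1 (z=6.0): wide=0.73, medium=0.75; AND[a·b] → w = 0.5475
R2 (z=30.8): moderate=0.71, high=0.14; AND[a·b] → w = 0.0994
R3 (z=16.0): heavy=0.47, narrow=0.86; AND[a·b] → w = 0.4042
Weighted average = (0.5475·6.0 + 0.0994·30.8 + 0.4042·16.0) / (0.5475 + 0.0994 + 0.4042)
  = 12.8137 / 1.0511 = 12.19

12.19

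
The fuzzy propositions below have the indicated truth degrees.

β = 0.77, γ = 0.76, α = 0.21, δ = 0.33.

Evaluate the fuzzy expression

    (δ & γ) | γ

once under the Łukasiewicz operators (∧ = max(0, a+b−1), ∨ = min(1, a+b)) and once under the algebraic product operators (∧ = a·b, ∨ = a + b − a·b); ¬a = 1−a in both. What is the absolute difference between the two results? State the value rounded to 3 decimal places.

Under Łukasiewicz:
  δ & γ = max(0, a+b−1) on (0.33, 0.76) = 0.09
  (δ & γ) | γ = min(1, a+b) on (0.09, 0.76) = 0.85
  → value = 0.8500
Under algebraic product:
  δ & γ = a·b on (0.3300, 0.7600) = 0.2508
  (δ & γ) | γ = a + b − a·b on (0.2508, 0.7600) = 0.8202
  → value = 0.8202
|0.8500 − 0.8202| = 0.030

0.030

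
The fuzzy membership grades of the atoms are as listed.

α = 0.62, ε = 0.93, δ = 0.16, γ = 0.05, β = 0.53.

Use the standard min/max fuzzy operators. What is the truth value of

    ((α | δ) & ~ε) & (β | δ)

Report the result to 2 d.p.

0.07

α | δ = max(a, b) on (0.62, 0.16) = 0.62
~ε = 1 − 0.93 = 0.07
(α | δ) & ~ε = min(a, b) on (0.62, 0.07) = 0.07
β | δ = max(a, b) on (0.53, 0.16) = 0.53
((α | δ) & ~ε) & (β | δ) = min(a, b) on (0.07, 0.53) = 0.07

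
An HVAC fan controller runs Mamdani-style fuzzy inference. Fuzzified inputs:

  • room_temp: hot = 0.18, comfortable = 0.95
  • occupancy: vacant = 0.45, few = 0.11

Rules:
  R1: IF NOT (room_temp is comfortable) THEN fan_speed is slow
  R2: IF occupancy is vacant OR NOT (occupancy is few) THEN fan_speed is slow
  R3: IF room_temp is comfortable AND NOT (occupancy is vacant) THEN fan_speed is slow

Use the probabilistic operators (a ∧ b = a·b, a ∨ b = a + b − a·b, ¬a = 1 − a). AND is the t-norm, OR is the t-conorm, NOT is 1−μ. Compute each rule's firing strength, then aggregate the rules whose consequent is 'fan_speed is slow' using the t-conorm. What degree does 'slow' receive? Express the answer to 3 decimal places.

R1: ¬comfortable=1−0.95=0.05 → w = 0.0500
R2: vacant=0.45, ¬few=1−0.11=0.89; OR[a + b − a·b] → w = 0.9395
R3: comfortable=0.95, ¬vacant=1−0.45=0.55; AND[a·b] → w = 0.5225
Rules with consequent 'slow': {R1, R2, R3} → strengths 0.0500, 0.9395, 0.5225
Aggregate via t-conorm [a + b − a·b]: 0.9726

0.973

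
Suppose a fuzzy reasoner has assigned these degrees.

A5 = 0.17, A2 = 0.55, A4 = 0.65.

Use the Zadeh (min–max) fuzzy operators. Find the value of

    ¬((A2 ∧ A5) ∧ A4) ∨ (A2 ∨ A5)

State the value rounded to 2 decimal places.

A2 ∧ A5 = min(a, b) on (0.55, 0.17) = 0.17
(A2 ∧ A5) ∧ A4 = min(a, b) on (0.17, 0.65) = 0.17
¬((A2 ∧ A5) ∧ A4) = 1 − 0.17 = 0.83
A2 ∨ A5 = max(a, b) on (0.55, 0.17) = 0.55
¬((A2 ∧ A5) ∧ A4) ∨ (A2 ∨ A5) = max(a, b) on (0.83, 0.55) = 0.83

0.83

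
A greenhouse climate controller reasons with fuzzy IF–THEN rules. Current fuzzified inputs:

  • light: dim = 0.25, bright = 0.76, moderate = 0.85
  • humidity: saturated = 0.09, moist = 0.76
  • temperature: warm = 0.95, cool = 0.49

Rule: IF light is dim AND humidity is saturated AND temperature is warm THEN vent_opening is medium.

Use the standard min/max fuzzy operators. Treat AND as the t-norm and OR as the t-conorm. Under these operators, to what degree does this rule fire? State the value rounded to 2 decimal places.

firing strength: dim=0.25, saturated=0.09, warm=0.95; AND[min(a, b)] → w = 0.09

0.09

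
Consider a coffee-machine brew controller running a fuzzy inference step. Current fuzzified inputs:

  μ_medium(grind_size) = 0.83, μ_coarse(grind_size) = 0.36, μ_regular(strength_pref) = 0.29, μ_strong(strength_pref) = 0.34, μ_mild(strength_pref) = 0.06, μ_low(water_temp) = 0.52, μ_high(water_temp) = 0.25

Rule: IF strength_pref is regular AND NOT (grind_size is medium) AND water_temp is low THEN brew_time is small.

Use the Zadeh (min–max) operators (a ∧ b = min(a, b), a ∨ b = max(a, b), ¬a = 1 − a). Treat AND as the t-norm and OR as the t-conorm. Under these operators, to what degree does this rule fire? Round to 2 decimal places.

0.17

firing strength: regular=0.29, ¬medium=1−0.83=0.17, low=0.52; AND[min(a, b)] → w = 0.17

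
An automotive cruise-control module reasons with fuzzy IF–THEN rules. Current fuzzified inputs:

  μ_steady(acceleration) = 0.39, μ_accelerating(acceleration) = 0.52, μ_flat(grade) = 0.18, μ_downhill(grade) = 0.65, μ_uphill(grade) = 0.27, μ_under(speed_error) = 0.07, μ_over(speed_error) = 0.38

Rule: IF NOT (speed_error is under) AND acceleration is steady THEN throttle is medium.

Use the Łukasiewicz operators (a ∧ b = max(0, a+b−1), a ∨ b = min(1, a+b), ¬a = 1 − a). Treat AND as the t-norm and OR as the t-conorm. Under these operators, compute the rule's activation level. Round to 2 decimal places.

firing strength: ¬under=1−0.07=0.93, steady=0.39; AND[max(0, a+b−1)] → w = 0.32

0.32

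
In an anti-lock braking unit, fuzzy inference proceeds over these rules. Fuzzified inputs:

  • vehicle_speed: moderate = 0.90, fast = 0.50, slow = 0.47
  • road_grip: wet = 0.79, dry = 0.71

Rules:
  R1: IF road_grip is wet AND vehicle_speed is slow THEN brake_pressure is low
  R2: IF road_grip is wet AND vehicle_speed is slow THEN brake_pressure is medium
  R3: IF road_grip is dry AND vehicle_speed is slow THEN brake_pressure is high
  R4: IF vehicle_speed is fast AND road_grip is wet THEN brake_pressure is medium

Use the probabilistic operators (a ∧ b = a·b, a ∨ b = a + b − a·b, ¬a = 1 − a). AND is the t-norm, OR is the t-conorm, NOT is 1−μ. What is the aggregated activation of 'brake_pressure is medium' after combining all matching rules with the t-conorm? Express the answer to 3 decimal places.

R1: wet=0.79, slow=0.47; AND[a·b] → w = 0.3713
R2: wet=0.79, slow=0.47; AND[a·b] → w = 0.3713
R3: dry=0.71, slow=0.47; AND[a·b] → w = 0.3337
R4: fast=0.50, wet=0.79; AND[a·b] → w = 0.3950
Rules with consequent 'medium': {R2, R4} → strengths 0.3713, 0.3950
Aggregate via t-conorm [a + b − a·b]: 0.6196

0.620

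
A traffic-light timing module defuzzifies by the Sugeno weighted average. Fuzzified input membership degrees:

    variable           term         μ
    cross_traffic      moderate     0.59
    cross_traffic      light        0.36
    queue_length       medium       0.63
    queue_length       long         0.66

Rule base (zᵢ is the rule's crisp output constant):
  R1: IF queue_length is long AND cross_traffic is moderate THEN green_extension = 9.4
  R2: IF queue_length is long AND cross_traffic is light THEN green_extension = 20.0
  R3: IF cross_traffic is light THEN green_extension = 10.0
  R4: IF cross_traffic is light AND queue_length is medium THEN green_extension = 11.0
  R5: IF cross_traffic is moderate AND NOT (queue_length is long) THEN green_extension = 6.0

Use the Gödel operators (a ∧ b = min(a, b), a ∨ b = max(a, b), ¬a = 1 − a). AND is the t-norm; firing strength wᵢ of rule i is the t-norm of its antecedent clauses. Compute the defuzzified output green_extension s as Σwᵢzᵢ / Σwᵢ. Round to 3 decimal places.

R1 (z=9.4): long=0.66, moderate=0.59; AND[min(a, b)] → w = 0.59
R2 (z=20.0): long=0.66, light=0.36; AND[min(a, b)] → w = 0.36
R3 (z=10.0): light=0.36 → w = 0.36
R4 (z=11.0): light=0.36, medium=0.63; AND[min(a, b)] → w = 0.36
R5 (z=6.0): moderate=0.59, ¬long=1−0.66=0.34; AND[min(a, b)] → w = 0.34
Weighted average = (0.59·9.4 + 0.36·20.0 + 0.36·10.0 + 0.36·11.0 + 0.34·6.0) / (0.59 + 0.36 + 0.36 + 0.36 + 0.34)
  = 22.3460 / 2.0100 = 11.117

11.117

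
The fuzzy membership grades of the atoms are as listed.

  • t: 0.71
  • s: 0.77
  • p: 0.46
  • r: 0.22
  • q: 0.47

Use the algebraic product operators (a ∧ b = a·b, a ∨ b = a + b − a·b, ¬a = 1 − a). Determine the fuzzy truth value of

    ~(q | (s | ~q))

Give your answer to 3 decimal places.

0.057

~q = 1 − 0.4700 = 0.5300
s | ~q = a + b − a·b on (0.7700, 0.5300) = 0.8919
q | (s | ~q) = a + b − a·b on (0.4700, 0.8919) = 0.9427
~(q | (s | ~q)) = 1 − 0.9427 = 0.0573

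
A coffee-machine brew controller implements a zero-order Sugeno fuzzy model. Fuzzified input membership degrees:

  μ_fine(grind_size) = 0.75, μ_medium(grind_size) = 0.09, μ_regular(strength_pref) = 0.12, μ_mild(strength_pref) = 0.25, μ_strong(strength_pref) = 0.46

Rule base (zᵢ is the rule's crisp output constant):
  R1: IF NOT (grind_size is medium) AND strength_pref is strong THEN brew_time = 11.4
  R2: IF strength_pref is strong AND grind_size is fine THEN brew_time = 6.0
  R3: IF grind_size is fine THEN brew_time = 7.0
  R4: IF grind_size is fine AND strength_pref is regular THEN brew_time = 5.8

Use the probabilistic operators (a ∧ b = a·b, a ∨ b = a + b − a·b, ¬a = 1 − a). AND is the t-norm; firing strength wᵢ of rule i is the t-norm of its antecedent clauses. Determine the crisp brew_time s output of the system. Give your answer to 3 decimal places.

7.866

R1 (z=11.4): ¬medium=1−0.09=0.91, strong=0.46; AND[a·b] → w = 0.4186
R2 (z=6.0): strong=0.46, fine=0.75; AND[a·b] → w = 0.3450
R3 (z=7.0): fine=0.75 → w = 0.7500
R4 (z=5.8): fine=0.75, regular=0.12; AND[a·b] → w = 0.0900
Weighted average = (0.4186·11.4 + 0.3450·6.0 + 0.7500·7.0 + 0.0900·5.8) / (0.4186 + 0.3450 + 0.7500 + 0.0900)
  = 12.6140 / 1.6036 = 7.866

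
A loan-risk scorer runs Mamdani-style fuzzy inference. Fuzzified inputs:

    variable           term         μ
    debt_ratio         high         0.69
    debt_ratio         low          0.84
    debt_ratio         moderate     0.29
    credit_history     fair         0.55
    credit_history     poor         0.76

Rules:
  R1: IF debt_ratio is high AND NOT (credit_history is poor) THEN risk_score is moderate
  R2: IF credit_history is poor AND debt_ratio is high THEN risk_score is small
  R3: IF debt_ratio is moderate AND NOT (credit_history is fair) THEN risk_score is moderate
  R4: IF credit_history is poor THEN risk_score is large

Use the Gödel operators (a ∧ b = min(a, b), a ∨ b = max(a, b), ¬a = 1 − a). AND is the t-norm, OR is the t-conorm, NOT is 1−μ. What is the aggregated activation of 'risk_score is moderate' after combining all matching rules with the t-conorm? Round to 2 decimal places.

R1: high=0.69, ¬poor=1−0.76=0.24; AND[min(a, b)] → w = 0.24
R2: poor=0.76, high=0.69; AND[min(a, b)] → w = 0.69
R3: moderate=0.29, ¬fair=1−0.55=0.45; AND[min(a, b)] → w = 0.29
R4: poor=0.76 → w = 0.76
Rules with consequent 'moderate': {R1, R3} → strengths 0.24, 0.29
Aggregate via t-conorm [max(a, b)]: 0.29

0.29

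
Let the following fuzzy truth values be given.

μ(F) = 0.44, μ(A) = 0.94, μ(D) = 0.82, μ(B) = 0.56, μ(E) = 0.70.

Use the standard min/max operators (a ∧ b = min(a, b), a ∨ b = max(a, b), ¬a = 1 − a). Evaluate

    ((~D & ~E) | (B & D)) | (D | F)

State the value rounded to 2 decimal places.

~D = 1 − 0.82 = 0.18
~E = 1 − 0.70 = 0.30
~D & ~E = min(a, b) on (0.18, 0.30) = 0.18
B & D = min(a, b) on (0.56, 0.82) = 0.56
(~D & ~E) | (B & D) = max(a, b) on (0.18, 0.56) = 0.56
D | F = max(a, b) on (0.82, 0.44) = 0.82
((~D & ~E) | (B & D)) | (D | F) = max(a, b) on (0.56, 0.82) = 0.82

0.82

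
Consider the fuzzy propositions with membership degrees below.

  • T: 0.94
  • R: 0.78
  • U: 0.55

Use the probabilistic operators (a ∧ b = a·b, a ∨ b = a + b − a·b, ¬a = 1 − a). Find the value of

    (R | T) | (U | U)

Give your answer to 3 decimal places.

0.997

R | T = a + b − a·b on (0.7800, 0.9400) = 0.9868
U | U = a + b − a·b on (0.5500, 0.5500) = 0.7975
(R | T) | (U | U) = a + b − a·b on (0.9868, 0.7975) = 0.9973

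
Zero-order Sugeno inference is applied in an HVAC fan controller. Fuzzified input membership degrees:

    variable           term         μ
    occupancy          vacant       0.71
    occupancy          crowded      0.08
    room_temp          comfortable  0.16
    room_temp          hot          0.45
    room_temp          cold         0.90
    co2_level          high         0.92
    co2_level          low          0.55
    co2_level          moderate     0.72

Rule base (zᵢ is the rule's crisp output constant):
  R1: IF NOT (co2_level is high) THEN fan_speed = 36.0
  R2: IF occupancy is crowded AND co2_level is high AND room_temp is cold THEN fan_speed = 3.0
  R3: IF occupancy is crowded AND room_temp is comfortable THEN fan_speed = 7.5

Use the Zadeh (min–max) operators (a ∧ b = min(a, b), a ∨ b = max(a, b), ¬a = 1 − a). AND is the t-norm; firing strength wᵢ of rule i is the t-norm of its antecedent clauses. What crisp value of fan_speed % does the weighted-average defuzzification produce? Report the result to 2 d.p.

R1 (z=36.0): ¬high=1−0.92=0.08 → w = 0.08
R2 (z=3.0): crowded=0.08, high=0.92, cold=0.90; AND[min(a, b)] → w = 0.08
R3 (z=7.5): crowded=0.08, comfortable=0.16; AND[min(a, b)] → w = 0.08
Weighted average = (0.08·36.0 + 0.08·3.0 + 0.08·7.5) / (0.08 + 0.08 + 0.08)
  = 3.7200 / 0.2400 = 15.50

15.50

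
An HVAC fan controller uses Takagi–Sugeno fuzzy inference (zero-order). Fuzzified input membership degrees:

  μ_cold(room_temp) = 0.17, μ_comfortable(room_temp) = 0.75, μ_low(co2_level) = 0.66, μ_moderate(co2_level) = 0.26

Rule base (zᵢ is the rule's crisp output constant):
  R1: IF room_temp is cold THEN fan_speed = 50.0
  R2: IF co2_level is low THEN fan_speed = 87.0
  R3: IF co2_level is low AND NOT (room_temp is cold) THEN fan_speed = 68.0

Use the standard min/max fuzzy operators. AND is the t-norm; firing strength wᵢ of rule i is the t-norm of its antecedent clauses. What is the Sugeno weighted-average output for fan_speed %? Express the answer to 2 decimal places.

R1 (z=50.0): cold=0.17 → w = 0.17
R2 (z=87.0): low=0.66 → w = 0.66
R3 (z=68.0): low=0.66, ¬cold=1−0.17=0.83; AND[min(a, b)] → w = 0.66
Weighted average = (0.17·50.0 + 0.66·87.0 + 0.66·68.0) / (0.17 + 0.66 + 0.66)
  = 110.8000 / 1.4900 = 74.36

74.36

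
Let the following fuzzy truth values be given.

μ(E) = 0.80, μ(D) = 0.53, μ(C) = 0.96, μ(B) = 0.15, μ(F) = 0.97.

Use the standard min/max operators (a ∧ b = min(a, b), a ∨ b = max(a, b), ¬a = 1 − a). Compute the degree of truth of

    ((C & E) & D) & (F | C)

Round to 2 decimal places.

C & E = min(a, b) on (0.96, 0.80) = 0.80
(C & E) & D = min(a, b) on (0.80, 0.53) = 0.53
F | C = max(a, b) on (0.97, 0.96) = 0.97
((C & E) & D) & (F | C) = min(a, b) on (0.53, 0.97) = 0.53

0.53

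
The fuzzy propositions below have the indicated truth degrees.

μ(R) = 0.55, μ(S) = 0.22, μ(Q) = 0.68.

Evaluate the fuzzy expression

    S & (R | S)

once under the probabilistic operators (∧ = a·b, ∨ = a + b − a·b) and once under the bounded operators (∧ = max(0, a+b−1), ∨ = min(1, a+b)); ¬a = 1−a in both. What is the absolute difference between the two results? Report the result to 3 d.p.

Under probabilistic:
  R | S = a + b − a·b on (0.5500, 0.2200) = 0.6490
  S & (R | S) = a·b on (0.2200, 0.6490) = 0.1428
  → value = 0.1428
Under bounded:
  R | S = min(1, a+b) on (0.55, 0.22) = 0.77
  S & (R | S) = max(0, a+b−1) on (0.22, 0.77) = 0.00
  → value = 0.0000
|0.1428 − 0.0000| = 0.143

0.143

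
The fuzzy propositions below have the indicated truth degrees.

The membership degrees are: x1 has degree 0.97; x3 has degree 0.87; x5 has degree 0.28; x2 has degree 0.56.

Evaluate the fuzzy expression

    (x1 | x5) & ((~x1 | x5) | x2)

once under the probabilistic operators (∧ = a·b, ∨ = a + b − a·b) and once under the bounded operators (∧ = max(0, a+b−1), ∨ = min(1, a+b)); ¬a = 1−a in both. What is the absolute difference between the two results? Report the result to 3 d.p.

Under probabilistic:
  x1 | x5 = a + b − a·b on (0.9700, 0.2800) = 0.9784
  ~x1 = 1 − 0.9700 = 0.0300
  ~x1 | x5 = a + b − a·b on (0.0300, 0.2800) = 0.3016
  (~x1 | x5) | x2 = a + b − a·b on (0.3016, 0.5600) = 0.6927
  (x1 | x5) & ((~x1 | x5) | x2) = a·b on (0.9784, 0.6927) = 0.6777
  → value = 0.6777
Under bounded:
  x1 | x5 = min(1, a+b) on (0.97, 0.28) = 1.00
  ~x1 = 1 − 0.97 = 0.03
  ~x1 | x5 = min(1, a+b) on (0.03, 0.28) = 0.31
  (~x1 | x5) | x2 = min(1, a+b) on (0.31, 0.56) = 0.87
  (x1 | x5) & ((~x1 | x5) | x2) = max(0, a+b−1) on (1.00, 0.87) = 0.87
  → value = 0.8700
|0.6777 − 0.8700| = 0.192

0.192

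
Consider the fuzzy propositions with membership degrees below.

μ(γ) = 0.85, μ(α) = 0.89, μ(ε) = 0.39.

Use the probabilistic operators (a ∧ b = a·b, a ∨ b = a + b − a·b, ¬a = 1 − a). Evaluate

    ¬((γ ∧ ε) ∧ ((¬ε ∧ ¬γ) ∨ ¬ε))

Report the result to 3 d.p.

0.786

γ ∧ ε = a·b on (0.8500, 0.3900) = 0.3315
¬ε = 1 − 0.3900 = 0.6100
¬γ = 1 − 0.8500 = 0.1500
¬ε ∧ ¬γ = a·b on (0.6100, 0.1500) = 0.0915
¬ε = 1 − 0.3900 = 0.6100
(¬ε ∧ ¬γ) ∨ ¬ε = a + b − a·b on (0.0915, 0.6100) = 0.6457
(γ ∧ ε) ∧ ((¬ε ∧ ¬γ) ∨ ¬ε) = a·b on (0.3315, 0.6457) = 0.2140
¬((γ ∧ ε) ∧ ((¬ε ∧ ¬γ) ∨ ¬ε)) = 1 − 0.2140 = 0.7860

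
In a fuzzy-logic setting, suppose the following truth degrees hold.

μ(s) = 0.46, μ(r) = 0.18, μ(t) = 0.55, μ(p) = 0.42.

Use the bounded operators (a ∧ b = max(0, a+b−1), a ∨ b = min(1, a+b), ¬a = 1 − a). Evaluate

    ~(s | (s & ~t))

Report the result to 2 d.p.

~t = 1 − 0.55 = 0.45
s & ~t = max(0, a+b−1) on (0.46, 0.45) = 0.00
s | (s & ~t) = min(1, a+b) on (0.46, 0.00) = 0.46
~(s | (s & ~t)) = 1 − 0.46 = 0.54

0.54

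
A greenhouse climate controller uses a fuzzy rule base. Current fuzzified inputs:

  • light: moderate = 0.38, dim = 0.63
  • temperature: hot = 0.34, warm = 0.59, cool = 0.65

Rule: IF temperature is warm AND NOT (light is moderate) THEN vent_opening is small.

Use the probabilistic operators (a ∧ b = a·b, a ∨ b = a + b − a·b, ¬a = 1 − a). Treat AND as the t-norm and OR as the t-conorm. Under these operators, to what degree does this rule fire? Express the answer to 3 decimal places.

firing strength: warm=0.59, ¬moderate=1−0.38=0.62; AND[a·b] → w = 0.3658

0.366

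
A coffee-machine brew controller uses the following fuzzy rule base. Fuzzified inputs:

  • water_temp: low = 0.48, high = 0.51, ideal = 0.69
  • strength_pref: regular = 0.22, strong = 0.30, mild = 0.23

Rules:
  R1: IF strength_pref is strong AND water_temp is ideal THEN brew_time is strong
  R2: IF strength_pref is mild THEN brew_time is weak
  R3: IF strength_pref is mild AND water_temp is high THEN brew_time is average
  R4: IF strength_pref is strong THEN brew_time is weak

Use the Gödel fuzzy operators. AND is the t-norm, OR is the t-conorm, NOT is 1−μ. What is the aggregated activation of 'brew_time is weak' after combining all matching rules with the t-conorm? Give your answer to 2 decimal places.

0.30

R1: strong=0.30, ideal=0.69; AND[min(a, b)] → w = 0.30
R2: mild=0.23 → w = 0.23
R3: mild=0.23, high=0.51; AND[min(a, b)] → w = 0.23
R4: strong=0.30 → w = 0.30
Rules with consequent 'weak': {R2, R4} → strengths 0.23, 0.30
Aggregate via t-conorm [max(a, b)]: 0.30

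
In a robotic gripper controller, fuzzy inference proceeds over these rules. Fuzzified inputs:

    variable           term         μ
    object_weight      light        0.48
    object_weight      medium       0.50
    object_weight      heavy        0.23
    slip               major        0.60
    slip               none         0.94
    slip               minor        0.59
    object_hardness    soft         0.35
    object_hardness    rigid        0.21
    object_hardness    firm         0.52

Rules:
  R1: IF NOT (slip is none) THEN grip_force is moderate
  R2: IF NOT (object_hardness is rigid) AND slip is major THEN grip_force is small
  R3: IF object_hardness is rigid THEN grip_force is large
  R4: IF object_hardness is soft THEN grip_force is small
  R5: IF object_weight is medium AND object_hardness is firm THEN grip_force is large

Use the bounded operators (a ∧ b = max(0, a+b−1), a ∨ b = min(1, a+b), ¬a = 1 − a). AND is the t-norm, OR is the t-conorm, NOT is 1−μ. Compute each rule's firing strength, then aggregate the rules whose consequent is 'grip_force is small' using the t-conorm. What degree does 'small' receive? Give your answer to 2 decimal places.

0.74

R1: ¬none=1−0.94=0.06 → w = 0.06
R2: ¬rigid=1−0.21=0.79, major=0.60; AND[max(0, a+b−1)] → w = 0.39
R3: rigid=0.21 → w = 0.21
R4: soft=0.35 → w = 0.35
R5: medium=0.50, firm=0.52; AND[max(0, a+b−1)] → w = 0.02
Rules with consequent 'small': {R2, R4} → strengths 0.39, 0.35
Aggregate via t-conorm [min(1, a+b)]: 0.74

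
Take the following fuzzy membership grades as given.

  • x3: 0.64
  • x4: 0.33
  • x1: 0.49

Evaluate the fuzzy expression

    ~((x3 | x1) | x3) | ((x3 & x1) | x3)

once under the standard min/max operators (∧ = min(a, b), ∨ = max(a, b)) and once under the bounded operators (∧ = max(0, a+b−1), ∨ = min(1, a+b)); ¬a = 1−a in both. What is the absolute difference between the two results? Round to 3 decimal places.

0.130

Under standard min/max:
  x3 | x1 = max(a, b) on (0.64, 0.49) = 0.64
  (x3 | x1) | x3 = max(a, b) on (0.64, 0.64) = 0.64
  ~((x3 | x1) | x3) = 1 − 0.64 = 0.36
  x3 & x1 = min(a, b) on (0.64, 0.49) = 0.49
  (x3 & x1) | x3 = max(a, b) on (0.49, 0.64) = 0.64
  ~((x3 | x1) | x3) | ((x3 & x1) | x3) = max(a, b) on (0.36, 0.64) = 0.64
  → value = 0.6400
Under bounded:
  x3 | x1 = min(1, a+b) on (0.64, 0.49) = 1.00
  (x3 | x1) | x3 = min(1, a+b) on (1.00, 0.64) = 1.00
  ~((x3 | x1) | x3) = 1 − 1.00 = 0.00
  x3 & x1 = max(0, a+b−1) on (0.64, 0.49) = 0.13
  (x3 & x1) | x3 = min(1, a+b) on (0.13, 0.64) = 0.77
  ~((x3 | x1) | x3) | ((x3 & x1) | x3) = min(1, a+b) on (0.00, 0.77) = 0.77
  → value = 0.7700
|0.6400 − 0.7700| = 0.130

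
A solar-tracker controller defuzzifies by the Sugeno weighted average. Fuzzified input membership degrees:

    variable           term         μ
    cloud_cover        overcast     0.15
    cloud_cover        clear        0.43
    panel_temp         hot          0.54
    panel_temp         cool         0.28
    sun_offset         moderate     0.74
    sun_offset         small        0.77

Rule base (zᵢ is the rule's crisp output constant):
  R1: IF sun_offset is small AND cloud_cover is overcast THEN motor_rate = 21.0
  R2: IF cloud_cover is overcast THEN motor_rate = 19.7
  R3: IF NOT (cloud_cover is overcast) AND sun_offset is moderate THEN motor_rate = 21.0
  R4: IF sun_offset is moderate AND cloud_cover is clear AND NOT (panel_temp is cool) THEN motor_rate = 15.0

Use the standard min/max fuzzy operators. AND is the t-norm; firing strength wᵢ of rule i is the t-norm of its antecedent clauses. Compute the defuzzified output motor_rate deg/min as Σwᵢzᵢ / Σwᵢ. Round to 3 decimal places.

19.112

R1 (z=21.0): small=0.77, overcast=0.15; AND[min(a, b)] → w = 0.15
R2 (z=19.7): overcast=0.15 → w = 0.15
R3 (z=21.0): ¬overcast=1−0.15=0.85, moderate=0.74; AND[min(a, b)] → w = 0.74
R4 (z=15.0): moderate=0.74, clear=0.43, ¬cool=1−0.28=0.72; AND[min(a, b)] → w = 0.43
Weighted average = (0.15·21.0 + 0.15·19.7 + 0.74·21.0 + 0.43·15.0) / (0.15 + 0.15 + 0.74 + 0.43)
  = 28.0950 / 1.4700 = 19.112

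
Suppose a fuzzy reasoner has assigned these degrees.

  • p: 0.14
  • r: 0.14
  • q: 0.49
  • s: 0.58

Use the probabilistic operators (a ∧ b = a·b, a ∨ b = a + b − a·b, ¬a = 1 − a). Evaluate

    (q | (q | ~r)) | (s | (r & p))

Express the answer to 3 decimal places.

~r = 1 − 0.1400 = 0.8600
q | ~r = a + b − a·b on (0.4900, 0.8600) = 0.9286
q | (q | ~r) = a + b − a·b on (0.4900, 0.9286) = 0.9636
r & p = a·b on (0.1400, 0.1400) = 0.0196
s | (r & p) = a + b − a·b on (0.5800, 0.0196) = 0.5882
(q | (q | ~r)) | (s | (r & p)) = a + b − a·b on (0.9636, 0.5882) = 0.9850

0.985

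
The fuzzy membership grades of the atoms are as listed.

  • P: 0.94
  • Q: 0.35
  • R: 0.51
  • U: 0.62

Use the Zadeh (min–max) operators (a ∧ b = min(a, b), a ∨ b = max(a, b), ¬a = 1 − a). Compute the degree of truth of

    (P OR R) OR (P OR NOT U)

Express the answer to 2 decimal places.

P OR R = max(a, b) on (0.94, 0.51) = 0.94
NOT U = 1 − 0.62 = 0.38
P OR NOT U = max(a, b) on (0.94, 0.38) = 0.94
(P OR R) OR (P OR NOT U) = max(a, b) on (0.94, 0.94) = 0.94

0.94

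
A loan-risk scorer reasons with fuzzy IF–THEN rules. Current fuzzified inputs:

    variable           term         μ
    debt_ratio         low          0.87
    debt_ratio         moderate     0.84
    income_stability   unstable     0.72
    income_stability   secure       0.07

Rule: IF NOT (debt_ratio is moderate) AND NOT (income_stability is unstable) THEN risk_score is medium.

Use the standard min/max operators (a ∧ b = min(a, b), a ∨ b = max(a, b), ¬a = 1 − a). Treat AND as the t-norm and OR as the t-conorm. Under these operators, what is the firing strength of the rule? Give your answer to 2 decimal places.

firing strength: ¬moderate=1−0.84=0.16, ¬unstable=1−0.72=0.28; AND[min(a, b)] → w = 0.16

0.16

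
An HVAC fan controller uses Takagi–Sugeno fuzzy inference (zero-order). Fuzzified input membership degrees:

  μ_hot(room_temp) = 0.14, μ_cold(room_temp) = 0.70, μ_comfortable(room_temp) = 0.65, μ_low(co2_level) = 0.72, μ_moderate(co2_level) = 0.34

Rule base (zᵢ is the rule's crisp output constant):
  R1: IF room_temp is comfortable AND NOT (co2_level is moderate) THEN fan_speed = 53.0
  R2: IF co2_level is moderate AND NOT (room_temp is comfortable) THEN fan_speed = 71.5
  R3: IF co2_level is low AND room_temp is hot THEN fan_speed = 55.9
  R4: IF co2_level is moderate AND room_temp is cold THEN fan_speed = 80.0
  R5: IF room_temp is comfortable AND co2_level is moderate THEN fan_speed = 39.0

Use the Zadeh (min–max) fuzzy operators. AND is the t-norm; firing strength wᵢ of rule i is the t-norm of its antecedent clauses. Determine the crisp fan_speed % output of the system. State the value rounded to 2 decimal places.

59.14

R1 (z=53.0): comfortable=0.65, ¬moderate=1−0.34=0.66; AND[min(a, b)] → w = 0.65
R2 (z=71.5): moderate=0.34, ¬comfortable=1−0.65=0.35; AND[min(a, b)] → w = 0.34
R3 (z=55.9): low=0.72, hot=0.14; AND[min(a, b)] → w = 0.14
R4 (z=80.0): moderate=0.34, cold=0.70; AND[min(a, b)] → w = 0.34
R5 (z=39.0): comfortable=0.65, moderate=0.34; AND[min(a, b)] → w = 0.34
Weighted average = (0.65·53.0 + 0.34·71.5 + 0.14·55.9 + 0.34·80.0 + 0.34·39.0) / (0.65 + 0.34 + 0.14 + 0.34 + 0.34)
  = 107.0460 / 1.8100 = 59.14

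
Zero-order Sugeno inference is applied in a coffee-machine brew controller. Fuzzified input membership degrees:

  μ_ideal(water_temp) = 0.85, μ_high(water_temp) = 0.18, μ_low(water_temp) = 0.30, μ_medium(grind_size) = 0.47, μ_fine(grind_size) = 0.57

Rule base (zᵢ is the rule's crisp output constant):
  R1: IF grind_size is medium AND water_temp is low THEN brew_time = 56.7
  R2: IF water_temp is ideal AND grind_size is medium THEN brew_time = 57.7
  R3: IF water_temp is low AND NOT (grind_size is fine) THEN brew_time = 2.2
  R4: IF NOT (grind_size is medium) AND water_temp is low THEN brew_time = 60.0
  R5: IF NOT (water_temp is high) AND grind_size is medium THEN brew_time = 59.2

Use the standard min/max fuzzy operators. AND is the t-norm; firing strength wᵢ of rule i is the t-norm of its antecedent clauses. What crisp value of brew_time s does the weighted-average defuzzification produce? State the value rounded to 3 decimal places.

R1 (z=56.7): medium=0.47, low=0.30; AND[min(a, b)] → w = 0.30
R2 (z=57.7): ideal=0.85, medium=0.47; AND[min(a, b)] → w = 0.47
R3 (z=2.2): low=0.30, ¬fine=1−0.57=0.43; AND[min(a, b)] → w = 0.30
R4 (z=60.0): ¬medium=1−0.47=0.53, low=0.30; AND[min(a, b)] → w = 0.30
R5 (z=59.2): ¬high=1−0.18=0.82, medium=0.47; AND[min(a, b)] → w = 0.47
Weighted average = (0.30·56.7 + 0.47·57.7 + 0.30·2.2 + 0.30·60.0 + 0.47·59.2) / (0.30 + 0.47 + 0.30 + 0.30 + 0.47)
  = 90.6130 / 1.8400 = 49.246

49.246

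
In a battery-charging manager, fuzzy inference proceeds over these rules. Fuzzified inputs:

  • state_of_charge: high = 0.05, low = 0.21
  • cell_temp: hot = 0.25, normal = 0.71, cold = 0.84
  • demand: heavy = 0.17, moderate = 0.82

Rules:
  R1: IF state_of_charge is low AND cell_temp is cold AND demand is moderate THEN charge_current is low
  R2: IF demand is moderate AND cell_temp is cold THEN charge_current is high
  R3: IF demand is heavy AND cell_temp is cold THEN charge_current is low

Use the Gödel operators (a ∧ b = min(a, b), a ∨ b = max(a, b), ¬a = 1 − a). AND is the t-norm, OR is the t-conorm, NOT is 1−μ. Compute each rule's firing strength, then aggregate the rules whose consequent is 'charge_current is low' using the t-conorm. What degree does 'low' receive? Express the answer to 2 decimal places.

R1: low=0.21, cold=0.84, moderate=0.82; AND[min(a, b)] → w = 0.21
R2: moderate=0.82, cold=0.84; AND[min(a, b)] → w = 0.82
R3: heavy=0.17, cold=0.84; AND[min(a, b)] → w = 0.17
Rules with consequent 'low': {R1, R3} → strengths 0.21, 0.17
Aggregate via t-conorm [max(a, b)]: 0.21

0.21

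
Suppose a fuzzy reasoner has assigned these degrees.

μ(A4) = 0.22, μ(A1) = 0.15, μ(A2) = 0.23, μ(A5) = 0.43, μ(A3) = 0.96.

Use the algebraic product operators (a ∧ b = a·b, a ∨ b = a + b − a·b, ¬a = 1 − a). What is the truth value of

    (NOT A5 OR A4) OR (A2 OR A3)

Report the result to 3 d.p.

0.990

NOT A5 = 1 − 0.4300 = 0.5700
NOT A5 OR A4 = a + b − a·b on (0.5700, 0.2200) = 0.6646
A2 OR A3 = a + b − a·b on (0.2300, 0.9600) = 0.9692
(NOT A5 OR A4) OR (A2 OR A3) = a + b − a·b on (0.6646, 0.9692) = 0.9897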